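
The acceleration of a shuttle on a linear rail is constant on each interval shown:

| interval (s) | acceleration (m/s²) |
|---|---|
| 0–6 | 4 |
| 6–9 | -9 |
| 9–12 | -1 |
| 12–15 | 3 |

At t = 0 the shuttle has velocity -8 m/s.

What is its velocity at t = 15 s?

Δv equals the area under the a-t graph; then v = v₀ + Δv.
0–6 s: 4 × 6 = 24 m/s
6–9 s: -9 × 3 = -27 m/s
9–12 s: -1 × 3 = -3 m/s
12–15 s: 3 × 3 = 9 m/s
Δv = 3 m/s, so v(15) = -8 + (3) = -5 m/s.

-5 m/s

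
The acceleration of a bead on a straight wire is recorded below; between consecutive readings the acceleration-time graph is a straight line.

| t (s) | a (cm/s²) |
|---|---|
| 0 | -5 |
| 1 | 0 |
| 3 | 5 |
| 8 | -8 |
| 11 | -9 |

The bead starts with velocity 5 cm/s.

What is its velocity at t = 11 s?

-25.5 cm/s

Δv equals the area under the a-t graph; then v = v₀ + Δv.
0–1 s: ½(-5 + 0)(1) = -2.5 cm/s
1–3 s: ½(0 + 5)(2) = 5 cm/s
3–8 s: ½(5 + -8)(5) = -7.5 cm/s
8–11 s: ½(-8 + -9)(3) = -25.5 cm/s
Δv = -30.5 cm/s, so v(11) = 5 + (-30.5) = -25.5 cm/s.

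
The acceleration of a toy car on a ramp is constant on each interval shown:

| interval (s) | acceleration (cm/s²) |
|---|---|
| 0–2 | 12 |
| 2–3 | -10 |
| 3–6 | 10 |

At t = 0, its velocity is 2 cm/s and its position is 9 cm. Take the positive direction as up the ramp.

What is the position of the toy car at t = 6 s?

On each constant-a segment, Δv = aΔt and Δx = v₀Δt + ½aΔt²; chain segment to segment.
0–2 s: v starts 2 cm/s; Δx = 2·2 + ½·12·2² = 28 cm; v ends 26 cm/s.
2–3 s: v starts 26 cm/s; Δx = 26·1 + ½·-10·1² = 21 cm; v ends 16 cm/s.
3–6 s: v starts 16 cm/s; Δx = 16·3 + ½·10·3² = 93 cm; v ends 46 cm/s.
x(6) = 9 + Σ Δx = 151 cm.

151 cm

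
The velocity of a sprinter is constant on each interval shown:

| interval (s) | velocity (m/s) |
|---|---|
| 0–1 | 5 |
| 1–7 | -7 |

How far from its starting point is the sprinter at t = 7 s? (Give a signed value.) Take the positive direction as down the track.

-37 m

Net displacement equals the area under the velocity-time graph (areas below the axis count negative).
0–1 s: 5 × 1 = 5 m
1–7 s: -7 × 6 = -42 m
Net displacement = -37 m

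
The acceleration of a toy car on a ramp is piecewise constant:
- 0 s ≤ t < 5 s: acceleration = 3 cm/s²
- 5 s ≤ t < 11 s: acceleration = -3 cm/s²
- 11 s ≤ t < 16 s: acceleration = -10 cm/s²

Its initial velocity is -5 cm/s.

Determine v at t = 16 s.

-58 cm/s

Δv equals the area under the a-t graph; then v = v₀ + Δv.
0–5 s: 3 × 5 = 15 cm/s
5–11 s: -3 × 6 = -18 cm/s
11–16 s: -10 × 5 = -50 cm/s
Δv = -53 cm/s, so v(16) = -5 + (-53) = -58 cm/s.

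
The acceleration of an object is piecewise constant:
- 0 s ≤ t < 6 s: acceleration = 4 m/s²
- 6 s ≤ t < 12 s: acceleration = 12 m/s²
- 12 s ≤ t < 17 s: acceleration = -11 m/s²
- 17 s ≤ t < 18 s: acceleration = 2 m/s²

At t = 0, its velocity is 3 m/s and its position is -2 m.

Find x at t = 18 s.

On each constant-a segment, Δv = aΔt and Δx = v₀Δt + ½aΔt²; chain segment to segment.
0–6 s: v starts 3 m/s; Δx = 3·6 + ½·4·6² = 90 m; v ends 27 m/s.
6–12 s: v starts 27 m/s; Δx = 27·6 + ½·12·6² = 378 m; v ends 99 m/s.
12–17 s: v starts 99 m/s; Δx = 99·5 + ½·-11·5² = 357.5 m; v ends 44 m/s.
17–18 s: v starts 44 m/s; Δx = 44·1 + ½·2·1² = 45 m; v ends 46 m/s.
x(18) = -2 + Σ Δx = 868.5 m.

868.5 m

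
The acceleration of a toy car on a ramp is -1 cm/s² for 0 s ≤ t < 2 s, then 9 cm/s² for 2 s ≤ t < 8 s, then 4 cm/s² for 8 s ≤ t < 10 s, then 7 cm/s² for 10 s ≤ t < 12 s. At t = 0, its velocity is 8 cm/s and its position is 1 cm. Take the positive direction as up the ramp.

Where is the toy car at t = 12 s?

491 cm

On each constant-a segment, Δv = aΔt and Δx = v₀Δt + ½aΔt²; chain segment to segment.
0–2 s: v starts 8 cm/s; Δx = 8·2 + ½·-1·2² = 14 cm; v ends 6 cm/s.
2–8 s: v starts 6 cm/s; Δx = 6·6 + ½·9·6² = 198 cm; v ends 60 cm/s.
8–10 s: v starts 60 cm/s; Δx = 60·2 + ½·4·2² = 128 cm; v ends 68 cm/s.
10–12 s: v starts 68 cm/s; Δx = 68·2 + ½·7·2² = 150 cm; v ends 82 cm/s.
x(12) = 1 + Σ Δx = 491 cm.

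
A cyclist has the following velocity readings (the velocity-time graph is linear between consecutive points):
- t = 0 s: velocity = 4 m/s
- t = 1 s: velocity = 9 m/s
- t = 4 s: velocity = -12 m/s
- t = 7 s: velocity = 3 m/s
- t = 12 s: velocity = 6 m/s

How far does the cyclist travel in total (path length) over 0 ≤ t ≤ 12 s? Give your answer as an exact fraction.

2113/35 m

Total distance travelled is ∫|v| dt — sum the magnitudes of each area piece.
0–1 s: |½(4 + 9)(1)| = 6.5 m
1–4 s: v = 0 at t = 16/7 s; triangle areas 81/14 + 72/7 = 225/14 m
4–7 s: v = 0 at t = 6.4 s; triangle areas 14.4 + 0.9 = 15.3 m
7–12 s: |½(3 + 6)(5)| = 22.5 m
Total distance = 2113/35 m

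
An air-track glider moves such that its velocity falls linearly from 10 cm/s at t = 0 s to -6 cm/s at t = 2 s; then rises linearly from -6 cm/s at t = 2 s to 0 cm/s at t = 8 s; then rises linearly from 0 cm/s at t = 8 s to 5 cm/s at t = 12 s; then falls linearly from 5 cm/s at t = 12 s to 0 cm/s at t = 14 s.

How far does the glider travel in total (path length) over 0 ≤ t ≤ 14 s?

41.5 cm

Distance (not displacement) is the total path length: add the absolute areas under v-t.
0–2 s: v = 0 at t = 1.25 s; triangle areas 6.25 + 2.25 = 8.5 cm
2–8 s: |½(-6 + 0)(6)| = 18 cm
8–12 s: |½(0 + 5)(4)| = 10 cm
12–14 s: |½(5 + 0)(2)| = 5 cm
Total distance = 41.5 cm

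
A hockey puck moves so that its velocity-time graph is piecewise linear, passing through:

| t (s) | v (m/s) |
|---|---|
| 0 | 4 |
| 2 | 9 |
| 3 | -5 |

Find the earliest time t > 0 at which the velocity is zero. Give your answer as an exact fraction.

v changes sign on 2–3 s (from 9 to -5); the graph is linear there, so v = 0 at t = 2 + (-9)·(3 − 2)/(-5 − 9) = 37/14 s.

t = 37/14 s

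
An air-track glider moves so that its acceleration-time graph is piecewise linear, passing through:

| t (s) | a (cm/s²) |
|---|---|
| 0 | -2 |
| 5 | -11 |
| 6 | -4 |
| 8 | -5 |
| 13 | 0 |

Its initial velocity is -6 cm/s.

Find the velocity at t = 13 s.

Δv equals the area under the a-t graph; then v = v₀ + Δv.
0–5 s: ½(-2 + -11)(5) = -32.5 cm/s
5–6 s: ½(-11 + -4)(1) = -7.5 cm/s
6–8 s: ½(-4 + -5)(2) = -9 cm/s
8–13 s: ½(-5 + 0)(5) = -12.5 cm/s
Δv = -61.5 cm/s, so v(13) = -6 + (-61.5) = -67.5 cm/s.

-67.5 cm/s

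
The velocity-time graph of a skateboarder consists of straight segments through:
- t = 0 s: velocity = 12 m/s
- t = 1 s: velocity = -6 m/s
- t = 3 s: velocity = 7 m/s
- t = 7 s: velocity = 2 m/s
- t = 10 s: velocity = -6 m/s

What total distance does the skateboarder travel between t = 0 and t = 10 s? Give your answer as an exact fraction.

963/26 m

Distance (not displacement) is the total path length: add the absolute areas under v-t.
0–1 s: v = 0 at t = 2/3 s; triangle areas 4 + 1 = 5 m
1–3 s: v = 0 at t = 25/13 s; triangle areas 36/13 + 49/13 = 85/13 m
3–7 s: |½(7 + 2)(4)| = 18 m
7–10 s: v = 0 at t = 7.75 s; triangle areas 0.75 + 6.75 = 7.5 m
Total distance = 963/26 m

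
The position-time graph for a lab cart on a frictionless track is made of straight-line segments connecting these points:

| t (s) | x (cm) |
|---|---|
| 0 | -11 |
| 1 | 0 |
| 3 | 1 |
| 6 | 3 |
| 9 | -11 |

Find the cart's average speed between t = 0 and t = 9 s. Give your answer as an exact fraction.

Average speed = (total path length)/(elapsed time); on a piecewise-linear x-t graph the path length is Σ|Δx|.
0–1 s: |Δx| = |0 − -11| = 11 cm
1–3 s: |Δx| = |1 − 0| = 1 cm
3–6 s: |Δx| = |3 − 1| = 2 cm
6–9 s: |Δx| = |-11 − 3| = 14 cm
Total path = 28 cm; average speed = 28/9 = 28/9 cm/s.

28/9 cm/s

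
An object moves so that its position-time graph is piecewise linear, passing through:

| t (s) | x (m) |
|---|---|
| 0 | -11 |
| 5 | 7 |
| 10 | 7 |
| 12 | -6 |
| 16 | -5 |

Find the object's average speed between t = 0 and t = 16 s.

2 m/s

Average speed = (total path length)/(elapsed time); on a piecewise-linear x-t graph the path length is Σ|Δx|.
0–5 s: |Δx| = |7 − -11| = 18 m
5–10 s: |Δx| = |7 − 7| = 0 m
10–12 s: |Δx| = |-6 − 7| = 13 m
12–16 s: |Δx| = |-5 − -6| = 1 m
Total path = 32 m; average speed = 32/16 = 2 m/s.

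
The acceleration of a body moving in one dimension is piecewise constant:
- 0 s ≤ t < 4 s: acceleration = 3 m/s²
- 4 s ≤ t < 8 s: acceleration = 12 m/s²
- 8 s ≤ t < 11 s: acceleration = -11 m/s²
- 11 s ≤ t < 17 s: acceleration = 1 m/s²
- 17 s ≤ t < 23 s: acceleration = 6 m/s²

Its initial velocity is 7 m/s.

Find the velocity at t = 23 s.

Δv equals the area under the a-t graph; then v = v₀ + Δv.
0–4 s: 3 × 4 = 12 m/s
4–8 s: 12 × 4 = 48 m/s
8–11 s: -11 × 3 = -33 m/s
11–17 s: 1 × 6 = 6 m/s
17–23 s: 6 × 6 = 36 m/s
Δv = 69 m/s, so v(23) = 7 + (69) = 76 m/s.

76 m/s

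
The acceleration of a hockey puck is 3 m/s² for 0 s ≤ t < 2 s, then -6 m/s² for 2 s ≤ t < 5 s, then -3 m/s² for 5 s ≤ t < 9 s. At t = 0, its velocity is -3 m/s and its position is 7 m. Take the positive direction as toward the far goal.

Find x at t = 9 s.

On each constant-a segment, Δv = aΔt and Δx = v₀Δt + ½aΔt²; chain segment to segment.
0–2 s: v starts -3 m/s; Δx = -3·2 + ½·3·2² = 0 m; v ends 3 m/s.
2–5 s: v starts 3 m/s; Δx = 3·3 + ½·-6·3² = -18 m; v ends -15 m/s.
5–9 s: v starts -15 m/s; Δx = -15·4 + ½·-3·4² = -84 m; v ends -27 m/s.
x(9) = 7 + Σ Δx = -95 m.

-95 m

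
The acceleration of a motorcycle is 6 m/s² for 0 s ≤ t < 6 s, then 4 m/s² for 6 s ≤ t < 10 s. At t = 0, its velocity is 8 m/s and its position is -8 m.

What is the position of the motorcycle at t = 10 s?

On each constant-a segment, Δv = aΔt and Δx = v₀Δt + ½aΔt²; chain segment to segment.
0–6 s: v starts 8 m/s; Δx = 8·6 + ½·6·6² = 156 m; v ends 44 m/s.
6–10 s: v starts 44 m/s; Δx = 44·4 + ½·4·4² = 208 m; v ends 60 m/s.
x(10) = -8 + Σ Δx = 356 m.

356 m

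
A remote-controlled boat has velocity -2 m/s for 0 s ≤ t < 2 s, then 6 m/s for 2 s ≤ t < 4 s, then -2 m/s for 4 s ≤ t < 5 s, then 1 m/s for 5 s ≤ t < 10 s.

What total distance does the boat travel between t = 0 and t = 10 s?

Distance (not displacement) is the total path length: add the absolute areas under v-t.
0–2 s: |-2| × 2 = 4 m
2–4 s: |6| × 2 = 12 m
4–5 s: |-2| × 1 = 2 m
5–10 s: |1| × 5 = 5 m
Total distance = 23 m

23 m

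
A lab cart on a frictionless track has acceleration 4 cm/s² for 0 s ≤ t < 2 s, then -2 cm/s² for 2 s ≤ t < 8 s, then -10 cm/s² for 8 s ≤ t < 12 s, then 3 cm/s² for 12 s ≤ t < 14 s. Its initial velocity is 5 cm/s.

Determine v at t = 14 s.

-33 cm/s

Δv equals the area under the a-t graph; then v = v₀ + Δv.
0–2 s: 4 × 2 = 8 cm/s
2–8 s: -2 × 6 = -12 cm/s
8–12 s: -10 × 4 = -40 cm/s
12–14 s: 3 × 2 = 6 cm/s
Δv = -38 cm/s, so v(14) = 5 + (-38) = -33 cm/s.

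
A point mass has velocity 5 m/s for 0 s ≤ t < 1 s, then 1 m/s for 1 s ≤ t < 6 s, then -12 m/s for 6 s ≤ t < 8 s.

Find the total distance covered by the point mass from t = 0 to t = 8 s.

Distance (not displacement) is the total path length: add the absolute areas under v-t.
0–1 s: |5| × 1 = 5 m
1–6 s: |1| × 5 = 5 m
6–8 s: |-12| × 2 = 24 m
Total distance = 34 m

34 m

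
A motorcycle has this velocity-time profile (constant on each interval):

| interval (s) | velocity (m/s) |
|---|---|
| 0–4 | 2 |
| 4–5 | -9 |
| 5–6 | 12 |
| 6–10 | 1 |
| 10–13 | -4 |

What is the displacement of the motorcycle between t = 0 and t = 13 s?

Net displacement equals the area under the velocity-time graph (areas below the axis count negative).
0–4 s: 2 × 4 = 8 m
4–5 s: -9 × 1 = -9 m
5–6 s: 12 × 1 = 12 m
6–10 s: 1 × 4 = 4 m
10–13 s: -4 × 3 = -12 m
Net displacement = 3 m

3 m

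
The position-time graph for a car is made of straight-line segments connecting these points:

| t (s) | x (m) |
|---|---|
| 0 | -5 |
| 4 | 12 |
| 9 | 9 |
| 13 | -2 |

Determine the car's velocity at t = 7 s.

Velocity is the slope of the x-t graph on 4–9 s: (9 − 12)/(9 − 4) = -0.6 m/s.

-0.6 m/s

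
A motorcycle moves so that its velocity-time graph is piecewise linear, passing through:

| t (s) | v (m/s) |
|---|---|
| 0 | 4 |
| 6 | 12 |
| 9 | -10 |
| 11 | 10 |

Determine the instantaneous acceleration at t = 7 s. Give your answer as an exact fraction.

Acceleration is the slope of the v-t graph on 6–9 s: (-10 − 12)/(9 − 6) = -22/3 m/s².

-22/3 m/s²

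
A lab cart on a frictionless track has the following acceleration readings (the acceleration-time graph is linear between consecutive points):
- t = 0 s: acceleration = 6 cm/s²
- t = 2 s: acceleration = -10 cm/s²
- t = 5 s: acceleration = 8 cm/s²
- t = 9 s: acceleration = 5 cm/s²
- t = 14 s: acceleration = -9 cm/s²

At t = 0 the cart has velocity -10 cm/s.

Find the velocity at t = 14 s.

Δv equals the area under the a-t graph; then v = v₀ + Δv.
0–2 s: ½(6 + -10)(2) = -4 cm/s
2–5 s: ½(-10 + 8)(3) = -3 cm/s
5–9 s: ½(8 + 5)(4) = 26 cm/s
9–14 s: ½(5 + -9)(5) = -10 cm/s
Δv = 9 cm/s, so v(14) = -10 + (9) = -1 cm/s.

-1 cm/s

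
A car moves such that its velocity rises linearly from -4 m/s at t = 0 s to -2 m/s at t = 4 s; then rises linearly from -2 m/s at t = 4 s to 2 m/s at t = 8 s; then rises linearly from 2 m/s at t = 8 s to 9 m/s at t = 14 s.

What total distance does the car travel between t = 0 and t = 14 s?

Distance (not displacement) is the total path length: add the absolute areas under v-t.
0–4 s: |½(-4 + -2)(4)| = 12 m
4–8 s: v = 0 at t = 6 s; triangle areas 2 + 2 = 4 m
8–14 s: |½(2 + 9)(6)| = 33 m
Total distance = 49 m

49 m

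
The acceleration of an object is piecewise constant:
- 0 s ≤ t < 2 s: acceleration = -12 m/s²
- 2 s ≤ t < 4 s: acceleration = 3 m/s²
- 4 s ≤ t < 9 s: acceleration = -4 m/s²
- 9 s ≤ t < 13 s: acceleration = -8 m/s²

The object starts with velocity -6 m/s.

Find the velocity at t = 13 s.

Δv equals the area under the a-t graph; then v = v₀ + Δv.
0–2 s: -12 × 2 = -24 m/s
2–4 s: 3 × 2 = 6 m/s
4–9 s: -4 × 5 = -20 m/s
9–13 s: -8 × 4 = -32 m/s
Δv = -70 m/s, so v(13) = -6 + (-70) = -76 m/s.

-76 m/s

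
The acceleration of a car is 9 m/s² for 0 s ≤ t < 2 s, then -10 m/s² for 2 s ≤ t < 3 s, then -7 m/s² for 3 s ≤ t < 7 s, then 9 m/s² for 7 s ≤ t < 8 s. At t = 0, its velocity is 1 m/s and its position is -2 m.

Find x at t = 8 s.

-2.5 m

On each constant-a segment, Δv = aΔt and Δx = v₀Δt + ½aΔt²; chain segment to segment.
0–2 s: v starts 1 m/s; Δx = 1·2 + ½·9·2² = 20 m; v ends 19 m/s.
2–3 s: v starts 19 m/s; Δx = 19·1 + ½·-10·1² = 14 m; v ends 9 m/s.
3–7 s: v starts 9 m/s; Δx = 9·4 + ½·-7·4² = -20 m; v ends -19 m/s.
7–8 s: v starts -19 m/s; Δx = -19·1 + ½·9·1² = -14.5 m; v ends -10 m/s.
x(8) = -2 + Σ Δx = -2.5 m.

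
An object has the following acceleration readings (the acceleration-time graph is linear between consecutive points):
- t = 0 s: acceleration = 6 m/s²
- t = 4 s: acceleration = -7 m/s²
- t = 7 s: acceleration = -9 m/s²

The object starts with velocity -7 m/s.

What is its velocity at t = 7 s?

-33 m/s

Δv equals the area under the a-t graph; then v = v₀ + Δv.
0–4 s: ½(6 + -7)(4) = -2 m/s
4–7 s: ½(-7 + -9)(3) = -24 m/s
Δv = -26 m/s, so v(7) = -7 + (-26) = -33 m/s.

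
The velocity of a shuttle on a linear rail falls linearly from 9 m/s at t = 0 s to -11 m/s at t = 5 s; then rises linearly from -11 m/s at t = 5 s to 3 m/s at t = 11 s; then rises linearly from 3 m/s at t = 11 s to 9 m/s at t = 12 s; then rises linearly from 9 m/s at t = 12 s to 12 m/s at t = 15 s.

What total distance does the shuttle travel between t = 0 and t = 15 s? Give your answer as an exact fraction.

2537/28 m

Total distance travelled is ∫|v| dt — sum the magnitudes of each area piece.
0–5 s: v = 0 at t = 2.25 s; triangle areas 10.125 + 15.125 = 25.25 m
5–11 s: v = 0 at t = 68/7 s; triangle areas 363/14 + 27/14 = 195/7 m
11–12 s: |½(3 + 9)(1)| = 6 m
12–15 s: |½(9 + 12)(3)| = 31.5 m
Total distance = 2537/28 m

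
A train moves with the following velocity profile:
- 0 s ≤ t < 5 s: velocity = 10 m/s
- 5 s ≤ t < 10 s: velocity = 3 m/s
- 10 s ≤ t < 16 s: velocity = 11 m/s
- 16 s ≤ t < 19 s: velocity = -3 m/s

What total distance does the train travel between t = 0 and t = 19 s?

Distance (not displacement) is the total path length: add the absolute areas under v-t.
0–5 s: |10| × 5 = 50 m
5–10 s: |3| × 5 = 15 m
10–16 s: |11| × 6 = 66 m
16–19 s: |-3| × 3 = 9 m
Total distance = 140 m

140 m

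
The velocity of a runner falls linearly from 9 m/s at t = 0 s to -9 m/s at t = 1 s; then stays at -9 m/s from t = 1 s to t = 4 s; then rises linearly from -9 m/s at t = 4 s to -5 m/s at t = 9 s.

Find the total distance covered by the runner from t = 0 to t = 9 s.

66.5 m

Total distance travelled is ∫|v| dt — sum the magnitudes of each area piece.
0–1 s: v = 0 at t = 0.5 s; triangle areas 2.25 + 2.25 = 4.5 m
1–4 s: |-9| × 3 = 27 m
4–9 s: |½(-9 + -5)(5)| = 35 m
Total distance = 66.5 m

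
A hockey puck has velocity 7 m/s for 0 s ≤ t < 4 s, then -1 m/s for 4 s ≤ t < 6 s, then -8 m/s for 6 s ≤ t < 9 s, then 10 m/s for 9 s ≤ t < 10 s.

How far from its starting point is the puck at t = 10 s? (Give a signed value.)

12 m

Displacement is the signed area under the v-t curve.
0–4 s: 7 × 4 = 28 m
4–6 s: -1 × 2 = -2 m
6–9 s: -8 × 3 = -24 m
9–10 s: 10 × 1 = 10 m
Net displacement = 12 m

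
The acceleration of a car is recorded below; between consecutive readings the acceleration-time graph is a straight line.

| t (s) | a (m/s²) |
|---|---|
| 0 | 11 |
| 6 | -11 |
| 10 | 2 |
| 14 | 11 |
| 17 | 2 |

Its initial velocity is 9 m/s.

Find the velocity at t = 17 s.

36.5 m/s

Δv equals the area under the a-t graph; then v = v₀ + Δv.
0–6 s: ½(11 + -11)(6) = 0 m/s
6–10 s: ½(-11 + 2)(4) = -18 m/s
10–14 s: ½(2 + 11)(4) = 26 m/s
14–17 s: ½(11 + 2)(3) = 19.5 m/s
Δv = 27.5 m/s, so v(17) = 9 + (27.5) = 36.5 m/s.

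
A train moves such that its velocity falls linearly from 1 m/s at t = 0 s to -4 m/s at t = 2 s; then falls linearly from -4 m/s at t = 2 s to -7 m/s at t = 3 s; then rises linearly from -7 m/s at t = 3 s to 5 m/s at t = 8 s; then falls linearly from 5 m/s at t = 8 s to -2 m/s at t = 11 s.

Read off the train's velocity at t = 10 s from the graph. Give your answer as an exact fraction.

1/3 m/s

On 8–11 s the graph is linear from 5 to -2 m/s: v(10) = 5 + (-2 − 5)·(10 − 8)/(11 − 8) = 1/3 m/s.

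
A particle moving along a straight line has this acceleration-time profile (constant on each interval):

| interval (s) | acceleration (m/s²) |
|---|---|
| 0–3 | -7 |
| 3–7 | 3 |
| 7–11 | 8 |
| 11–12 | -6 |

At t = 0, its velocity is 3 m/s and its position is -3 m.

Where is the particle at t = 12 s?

On each constant-a segment, Δv = aΔt and Δx = v₀Δt + ½aΔt²; chain segment to segment.
0–3 s: v starts 3 m/s; Δx = 3·3 + ½·-7·3² = -22.5 m; v ends -18 m/s.
3–7 s: v starts -18 m/s; Δx = -18·4 + ½·3·4² = -48 m; v ends -6 m/s.
7–11 s: v starts -6 m/s; Δx = -6·4 + ½·8·4² = 40 m; v ends 26 m/s.
11–12 s: v starts 26 m/s; Δx = 26·1 + ½·-6·1² = 23 m; v ends 20 m/s.
x(12) = -3 + Σ Δx = -10.5 m.

-10.5 m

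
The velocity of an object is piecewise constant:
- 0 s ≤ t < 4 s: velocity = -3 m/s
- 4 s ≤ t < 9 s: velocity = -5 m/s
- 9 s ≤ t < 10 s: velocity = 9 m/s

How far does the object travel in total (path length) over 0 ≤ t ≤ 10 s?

46 m

Total distance travelled is ∫|v| dt — sum the magnitudes of each area piece.
0–4 s: |-3| × 4 = 12 m
4–9 s: |-5| × 5 = 25 m
9–10 s: |9| × 1 = 9 m
Total distance = 46 m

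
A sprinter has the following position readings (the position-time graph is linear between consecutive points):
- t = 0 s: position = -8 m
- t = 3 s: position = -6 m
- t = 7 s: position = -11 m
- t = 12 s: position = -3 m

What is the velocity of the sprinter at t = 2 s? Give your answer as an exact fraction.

2/3 m/s

Velocity is the slope of the x-t graph on 0–3 s: (-6 − -8)/(3 − 0) = 2/3 m/s.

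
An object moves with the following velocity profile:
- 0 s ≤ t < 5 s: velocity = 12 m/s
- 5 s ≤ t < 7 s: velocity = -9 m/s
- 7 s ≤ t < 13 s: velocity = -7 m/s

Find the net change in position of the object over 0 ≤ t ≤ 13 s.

Displacement is the signed area under the v-t curve.
0–5 s: 12 × 5 = 60 m
5–7 s: -9 × 2 = -18 m
7–13 s: -7 × 6 = -42 m
Net displacement = 0 m

0 m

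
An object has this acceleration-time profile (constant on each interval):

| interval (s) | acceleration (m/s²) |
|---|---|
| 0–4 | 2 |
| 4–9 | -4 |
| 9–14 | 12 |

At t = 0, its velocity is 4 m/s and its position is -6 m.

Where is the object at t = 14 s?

On each constant-a segment, Δv = aΔt and Δx = v₀Δt + ½aΔt²; chain segment to segment.
0–4 s: v starts 4 m/s; Δx = 4·4 + ½·2·4² = 32 m; v ends 12 m/s.
4–9 s: v starts 12 m/s; Δx = 12·5 + ½·-4·5² = 10 m; v ends -8 m/s.
9–14 s: v starts -8 m/s; Δx = -8·5 + ½·12·5² = 110 m; v ends 52 m/s.
x(14) = -6 + Σ Δx = 146 m.

146 m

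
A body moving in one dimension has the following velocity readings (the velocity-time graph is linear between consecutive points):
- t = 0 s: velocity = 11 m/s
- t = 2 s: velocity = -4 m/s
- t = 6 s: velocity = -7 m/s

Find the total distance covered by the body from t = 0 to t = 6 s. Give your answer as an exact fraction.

Total distance travelled is ∫|v| dt — sum the magnitudes of each area piece.
0–2 s: v = 0 at t = 22/15 s; triangle areas 121/15 + 16/15 = 137/15 m
2–6 s: |½(-4 + -7)(4)| = 22 m
Total distance = 467/15 m

467/15 m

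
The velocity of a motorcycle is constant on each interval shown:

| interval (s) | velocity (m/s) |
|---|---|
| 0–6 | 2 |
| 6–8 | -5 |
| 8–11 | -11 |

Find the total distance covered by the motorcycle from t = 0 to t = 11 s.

55 m

Distance (not displacement) is the total path length: add the absolute areas under v-t.
0–6 s: |2| × 6 = 12 m
6–8 s: |-5| × 2 = 10 m
8–11 s: |-11| × 3 = 33 m
Total distance = 55 m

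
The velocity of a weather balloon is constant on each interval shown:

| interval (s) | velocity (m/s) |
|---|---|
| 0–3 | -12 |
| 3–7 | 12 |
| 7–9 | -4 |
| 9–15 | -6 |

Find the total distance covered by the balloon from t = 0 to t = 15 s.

128 m

Total distance travelled is ∫|v| dt — sum the magnitudes of each area piece.
0–3 s: |-12| × 3 = 36 m
3–7 s: |12| × 4 = 48 m
7–9 s: |-4| × 2 = 8 m
9–15 s: |-6| × 6 = 36 m
Total distance = 128 m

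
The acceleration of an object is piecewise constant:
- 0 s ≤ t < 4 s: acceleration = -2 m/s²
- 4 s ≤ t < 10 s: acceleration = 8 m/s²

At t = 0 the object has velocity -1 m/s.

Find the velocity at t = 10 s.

Δv equals the area under the a-t graph; then v = v₀ + Δv.
0–4 s: -2 × 4 = -8 m/s
4–10 s: 8 × 6 = 48 m/s
Δv = 40 m/s, so v(10) = -1 + (40) = 39 m/s.

39 m/s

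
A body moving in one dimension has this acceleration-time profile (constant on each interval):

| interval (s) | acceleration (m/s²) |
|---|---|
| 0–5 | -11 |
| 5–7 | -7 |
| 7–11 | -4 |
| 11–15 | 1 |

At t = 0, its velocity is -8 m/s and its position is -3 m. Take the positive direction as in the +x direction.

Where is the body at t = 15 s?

On each constant-a segment, Δv = aΔt and Δx = v₀Δt + ½aΔt²; chain segment to segment.
0–5 s: v starts -8 m/s; Δx = -8·5 + ½·-11·5² = -177.5 m; v ends -63 m/s.
5–7 s: v starts -63 m/s; Δx = -63·2 + ½·-7·2² = -140 m; v ends -77 m/s.
7–11 s: v starts -77 m/s; Δx = -77·4 + ½·-4·4² = -340 m; v ends -93 m/s.
11–15 s: v starts -93 m/s; Δx = -93·4 + ½·1·4² = -364 m; v ends -89 m/s.
x(15) = -3 + Σ Δx = -1024.5 m.

-1024.5 m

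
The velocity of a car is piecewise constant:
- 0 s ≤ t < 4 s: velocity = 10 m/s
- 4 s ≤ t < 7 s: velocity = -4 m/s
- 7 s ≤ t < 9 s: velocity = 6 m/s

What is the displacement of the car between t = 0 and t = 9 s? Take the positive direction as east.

40 m

Displacement is the signed area under the v-t curve.
0–4 s: 10 × 4 = 40 m
4–7 s: -4 × 3 = -12 m
7–9 s: 6 × 2 = 12 m
Net displacement = 40 m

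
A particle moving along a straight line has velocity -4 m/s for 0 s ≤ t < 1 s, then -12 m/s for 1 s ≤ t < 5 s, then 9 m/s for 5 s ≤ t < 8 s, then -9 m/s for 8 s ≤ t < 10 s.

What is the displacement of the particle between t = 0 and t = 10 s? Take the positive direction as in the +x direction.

Net displacement equals the area under the velocity-time graph (areas below the axis count negative).
0–1 s: -4 × 1 = -4 m
1–5 s: -12 × 4 = -48 m
5–8 s: 9 × 3 = 27 m
8–10 s: -9 × 2 = -18 m
Net displacement = -43 m

-43 m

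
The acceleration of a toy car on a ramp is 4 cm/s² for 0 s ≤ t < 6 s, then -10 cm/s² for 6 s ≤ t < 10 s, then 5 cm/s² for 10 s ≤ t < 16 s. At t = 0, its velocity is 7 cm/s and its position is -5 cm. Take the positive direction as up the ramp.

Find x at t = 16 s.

On each constant-a segment, Δv = aΔt and Δx = v₀Δt + ½aΔt²; chain segment to segment.
0–6 s: v starts 7 cm/s; Δx = 7·6 + ½·4·6² = 114 cm; v ends 31 cm/s.
6–10 s: v starts 31 cm/s; Δx = 31·4 + ½·-10·4² = 44 cm; v ends -9 cm/s.
10–16 s: v starts -9 cm/s; Δx = -9·6 + ½·5·6² = 36 cm; v ends 21 cm/s.
x(16) = -5 + Σ Δx = 189 cm.

189 cm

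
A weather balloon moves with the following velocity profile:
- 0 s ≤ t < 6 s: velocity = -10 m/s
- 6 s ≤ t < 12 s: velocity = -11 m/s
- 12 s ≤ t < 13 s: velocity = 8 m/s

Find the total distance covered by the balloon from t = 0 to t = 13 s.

134 m

Total distance travelled is ∫|v| dt — sum the magnitudes of each area piece.
0–6 s: |-10| × 6 = 60 m
6–12 s: |-11| × 6 = 66 m
12–13 s: |8| × 1 = 8 m
Total distance = 134 m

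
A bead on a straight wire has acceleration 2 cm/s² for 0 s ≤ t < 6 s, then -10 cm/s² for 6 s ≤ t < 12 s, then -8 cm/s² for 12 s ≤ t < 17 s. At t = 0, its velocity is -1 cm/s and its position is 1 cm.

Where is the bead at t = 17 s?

-428 cm

On each constant-a segment, Δv = aΔt and Δx = v₀Δt + ½aΔt²; chain segment to segment.
0–6 s: v starts -1 cm/s; Δx = -1·6 + ½·2·6² = 30 cm; v ends 11 cm/s.
6–12 s: v starts 11 cm/s; Δx = 11·6 + ½·-10·6² = -114 cm; v ends -49 cm/s.
12–17 s: v starts -49 cm/s; Δx = -49·5 + ½·-8·5² = -345 cm; v ends -89 cm/s.
x(17) = 1 + Σ Δx = -428 cm.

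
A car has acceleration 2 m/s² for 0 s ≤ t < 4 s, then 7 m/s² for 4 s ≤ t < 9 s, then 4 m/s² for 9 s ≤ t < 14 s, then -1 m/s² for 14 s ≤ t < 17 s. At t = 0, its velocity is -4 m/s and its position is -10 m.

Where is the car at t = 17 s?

On each constant-a segment, Δv = aΔt and Δx = v₀Δt + ½aΔt²; chain segment to segment.
0–4 s: v starts -4 m/s; Δx = -4·4 + ½·2·4² = 0 m; v ends 4 m/s.
4–9 s: v starts 4 m/s; Δx = 4·5 + ½·7·5² = 107.5 m; v ends 39 m/s.
9–14 s: v starts 39 m/s; Δx = 39·5 + ½·4·5² = 245 m; v ends 59 m/s.
14–17 s: v starts 59 m/s; Δx = 59·3 + ½·-1·3² = 172.5 m; v ends 56 m/s.
x(17) = -10 + Σ Δx = 515 m.

515 m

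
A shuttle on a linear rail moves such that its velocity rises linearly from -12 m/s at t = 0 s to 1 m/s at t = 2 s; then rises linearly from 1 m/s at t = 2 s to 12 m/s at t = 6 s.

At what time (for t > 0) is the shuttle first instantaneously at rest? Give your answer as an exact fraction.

t = 24/13 s

v changes sign on 0–2 s (from -12 to 1); the graph is linear there, so v = 0 at t = 0 + (12)·(2 − 0)/(1 − -12) = 24/13 s.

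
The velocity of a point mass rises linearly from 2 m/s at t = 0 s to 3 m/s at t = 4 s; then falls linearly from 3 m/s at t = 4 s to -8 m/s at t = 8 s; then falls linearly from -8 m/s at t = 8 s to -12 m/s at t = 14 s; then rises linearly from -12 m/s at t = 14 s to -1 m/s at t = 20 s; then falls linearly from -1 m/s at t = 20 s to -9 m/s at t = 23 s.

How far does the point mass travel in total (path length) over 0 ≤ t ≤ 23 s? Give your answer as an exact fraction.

1510/11 m

Distance (not displacement) is the total path length: add the absolute areas under v-t.
0–4 s: |½(2 + 3)(4)| = 10 m
4–8 s: v = 0 at t = 56/11 s; triangle areas 18/11 + 128/11 = 146/11 m
8–14 s: |½(-8 + -12)(6)| = 60 m
14–20 s: |½(-12 + -1)(6)| = 39 m
20–23 s: |½(-1 + -9)(3)| = 15 m
Total distance = 1510/11 m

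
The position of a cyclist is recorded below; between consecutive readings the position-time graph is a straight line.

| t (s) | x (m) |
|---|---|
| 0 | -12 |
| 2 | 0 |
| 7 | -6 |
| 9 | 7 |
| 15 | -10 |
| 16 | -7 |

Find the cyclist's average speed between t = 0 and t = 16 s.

Average speed = (total path length)/(elapsed time); on a piecewise-linear x-t graph the path length is Σ|Δx|.
0–2 s: |Δx| = |0 − -12| = 12 m
2–7 s: |Δx| = |-6 − 0| = 6 m
7–9 s: |Δx| = |7 − -6| = 13 m
9–15 s: |Δx| = |-10 − 7| = 17 m
15–16 s: |Δx| = |-7 − -10| = 3 m
Total path = 51 m; average speed = 51/16 = 3.1875 m/s.

3.1875 m/s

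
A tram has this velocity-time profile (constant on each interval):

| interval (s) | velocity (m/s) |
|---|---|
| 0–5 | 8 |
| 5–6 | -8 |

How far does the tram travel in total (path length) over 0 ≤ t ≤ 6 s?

48 m

Total distance travelled is ∫|v| dt — sum the magnitudes of each area piece.
0–5 s: |8| × 5 = 40 m
5–6 s: |-8| × 1 = 8 m
Total distance = 48 m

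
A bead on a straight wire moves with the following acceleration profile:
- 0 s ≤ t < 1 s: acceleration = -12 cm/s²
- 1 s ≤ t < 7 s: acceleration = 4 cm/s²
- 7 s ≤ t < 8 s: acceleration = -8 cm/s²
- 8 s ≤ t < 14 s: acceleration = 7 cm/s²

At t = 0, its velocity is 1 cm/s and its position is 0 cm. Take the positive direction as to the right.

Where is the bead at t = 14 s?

166 cm

On each constant-a segment, Δv = aΔt and Δx = v₀Δt + ½aΔt²; chain segment to segment.
0–1 s: v starts 1 cm/s; Δx = 1·1 + ½·-12·1² = -5 cm; v ends -11 cm/s.
1–7 s: v starts -11 cm/s; Δx = -11·6 + ½·4·6² = 6 cm; v ends 13 cm/s.
7–8 s: v starts 13 cm/s; Δx = 13·1 + ½·-8·1² = 9 cm; v ends 5 cm/s.
8–14 s: v starts 5 cm/s; Δx = 5·6 + ½·7·6² = 156 cm; v ends 47 cm/s.
x(14) = 0 + Σ Δx = 166 cm.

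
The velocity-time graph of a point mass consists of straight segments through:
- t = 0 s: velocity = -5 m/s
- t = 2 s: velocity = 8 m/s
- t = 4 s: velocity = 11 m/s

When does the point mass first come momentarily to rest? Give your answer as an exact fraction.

v changes sign on 0–2 s (from -5 to 8); the graph is linear there, so v = 0 at t = 0 + (5)·(2 − 0)/(8 − -5) = 10/13 s.

t = 10/13 s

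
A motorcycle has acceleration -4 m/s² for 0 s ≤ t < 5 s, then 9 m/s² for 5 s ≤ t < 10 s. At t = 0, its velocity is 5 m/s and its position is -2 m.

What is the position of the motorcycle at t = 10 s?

On each constant-a segment, Δv = aΔt and Δx = v₀Δt + ½aΔt²; chain segment to segment.
0–5 s: v starts 5 m/s; Δx = 5·5 + ½·-4·5² = -25 m; v ends -15 m/s.
5–10 s: v starts -15 m/s; Δx = -15·5 + ½·9·5² = 37.5 m; v ends 30 m/s.
x(10) = -2 + Σ Δx = 10.5 m.

10.5 m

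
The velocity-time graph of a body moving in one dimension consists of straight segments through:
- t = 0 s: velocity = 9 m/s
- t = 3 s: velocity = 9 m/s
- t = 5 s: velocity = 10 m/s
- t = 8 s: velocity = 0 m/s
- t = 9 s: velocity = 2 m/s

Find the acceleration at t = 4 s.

Acceleration is the slope of the v-t graph on 3–5 s: (10 − 9)/(5 − 3) = 0.5 m/s².

0.5 m/s²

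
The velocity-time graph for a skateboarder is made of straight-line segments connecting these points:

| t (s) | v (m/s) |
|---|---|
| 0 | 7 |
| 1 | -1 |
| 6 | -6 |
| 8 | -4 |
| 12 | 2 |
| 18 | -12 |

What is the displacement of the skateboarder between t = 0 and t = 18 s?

Net displacement equals the area under the velocity-time graph (areas below the axis count negative).
0–1 s: ½(7 + -1)(1) = 3 m
1–6 s: ½(-1 + -6)(5) = -17.5 m
6–8 s: ½(-6 + -4)(2) = -10 m
8–12 s: ½(-4 + 2)(4) = -4 m
12–18 s: ½(2 + -12)(6) = -30 m
Net displacement = -58.5 m

-58.5 m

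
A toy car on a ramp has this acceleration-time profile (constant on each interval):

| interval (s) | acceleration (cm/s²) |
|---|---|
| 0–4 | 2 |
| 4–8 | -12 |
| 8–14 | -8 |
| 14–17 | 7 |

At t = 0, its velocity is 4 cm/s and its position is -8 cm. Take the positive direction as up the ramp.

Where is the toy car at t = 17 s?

On each constant-a segment, Δv = aΔt and Δx = v₀Δt + ½aΔt²; chain segment to segment.
0–4 s: v starts 4 cm/s; Δx = 4·4 + ½·2·4² = 32 cm; v ends 12 cm/s.
4–8 s: v starts 12 cm/s; Δx = 12·4 + ½·-12·4² = -48 cm; v ends -36 cm/s.
8–14 s: v starts -36 cm/s; Δx = -36·6 + ½·-8·6² = -360 cm; v ends -84 cm/s.
14–17 s: v starts -84 cm/s; Δx = -84·3 + ½·7·3² = -220.5 cm; v ends -63 cm/s.
x(17) = -8 + Σ Δx = -604.5 cm.

-604.5 cm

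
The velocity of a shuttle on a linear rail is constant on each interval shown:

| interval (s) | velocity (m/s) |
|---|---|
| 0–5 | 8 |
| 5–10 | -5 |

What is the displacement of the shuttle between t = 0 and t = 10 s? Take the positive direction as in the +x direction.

15 m

Net displacement equals the area under the velocity-time graph (areas below the axis count negative).
0–5 s: 8 × 5 = 40 m
5–10 s: -5 × 5 = -25 m
Net displacement = 15 m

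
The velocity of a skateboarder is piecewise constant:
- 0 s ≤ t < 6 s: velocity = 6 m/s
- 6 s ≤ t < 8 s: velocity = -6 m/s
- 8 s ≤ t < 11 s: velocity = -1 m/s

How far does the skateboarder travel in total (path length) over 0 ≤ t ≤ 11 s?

Total distance travelled is ∫|v| dt — sum the magnitudes of each area piece.
0–6 s: |6| × 6 = 36 m
6–8 s: |-6| × 2 = 12 m
8–11 s: |-1| × 3 = 3 m
Total distance = 51 m

51 m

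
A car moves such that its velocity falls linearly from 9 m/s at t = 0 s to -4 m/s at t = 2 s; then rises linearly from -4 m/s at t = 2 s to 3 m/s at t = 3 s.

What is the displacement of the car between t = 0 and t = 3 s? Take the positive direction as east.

4.5 m

Displacement is the signed area under the v-t curve.
0–2 s: ½(9 + -4)(2) = 5 m
2–3 s: ½(-4 + 3)(1) = -0.5 m
Net displacement = 4.5 m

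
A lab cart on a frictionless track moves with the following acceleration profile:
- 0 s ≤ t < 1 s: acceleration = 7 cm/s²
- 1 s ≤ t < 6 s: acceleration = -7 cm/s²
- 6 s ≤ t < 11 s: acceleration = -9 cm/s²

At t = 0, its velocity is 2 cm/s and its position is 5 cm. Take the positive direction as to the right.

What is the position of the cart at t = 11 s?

-274.5 cm

On each constant-a segment, Δv = aΔt and Δx = v₀Δt + ½aΔt²; chain segment to segment.
0–1 s: v starts 2 cm/s; Δx = 2·1 + ½·7·1² = 5.5 cm; v ends 9 cm/s.
1–6 s: v starts 9 cm/s; Δx = 9·5 + ½·-7·5² = -42.5 cm; v ends -26 cm/s.
6–11 s: v starts -26 cm/s; Δx = -26·5 + ½·-9·5² = -242.5 cm; v ends -71 cm/s.
x(11) = 5 + Σ Δx = -274.5 cm.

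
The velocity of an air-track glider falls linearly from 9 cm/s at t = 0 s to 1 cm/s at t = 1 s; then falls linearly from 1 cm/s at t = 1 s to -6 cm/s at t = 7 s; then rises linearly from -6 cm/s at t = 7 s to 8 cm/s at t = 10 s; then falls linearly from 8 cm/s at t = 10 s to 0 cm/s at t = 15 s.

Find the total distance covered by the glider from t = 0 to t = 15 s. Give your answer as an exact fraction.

361/7 cm

Total distance travelled is ∫|v| dt — sum the magnitudes of each area piece.
0–1 s: |½(9 + 1)(1)| = 5 cm
1–7 s: v = 0 at t = 13/7 s; triangle areas 3/7 + 108/7 = 111/7 cm
7–10 s: v = 0 at t = 58/7 s; triangle areas 27/7 + 48/7 = 75/7 cm
10–15 s: |½(8 + 0)(5)| = 20 cm
Total distance = 361/7 cm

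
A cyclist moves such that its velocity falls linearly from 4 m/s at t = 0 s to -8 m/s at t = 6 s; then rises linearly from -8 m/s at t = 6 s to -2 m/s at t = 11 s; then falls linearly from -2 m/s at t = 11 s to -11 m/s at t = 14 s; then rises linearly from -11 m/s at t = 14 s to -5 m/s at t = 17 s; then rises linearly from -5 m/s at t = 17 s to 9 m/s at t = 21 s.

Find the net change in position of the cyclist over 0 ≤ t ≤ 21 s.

-72.5 m

Net displacement equals the area under the velocity-time graph (areas below the axis count negative).
0–6 s: ½(4 + -8)(6) = -12 m
6–11 s: ½(-8 + -2)(5) = -25 m
11–14 s: ½(-2 + -11)(3) = -19.5 m
14–17 s: ½(-11 + -5)(3) = -24 m
17–21 s: ½(-5 + 9)(4) = 8 m
Net displacement = -72.5 m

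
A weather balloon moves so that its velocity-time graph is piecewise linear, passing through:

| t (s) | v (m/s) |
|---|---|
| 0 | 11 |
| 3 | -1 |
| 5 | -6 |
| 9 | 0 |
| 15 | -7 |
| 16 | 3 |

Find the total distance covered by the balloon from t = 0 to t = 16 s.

58.15 m

Total distance travelled is ∫|v| dt — sum the magnitudes of each area piece.
0–3 s: v = 0 at t = 2.75 s; triangle areas 15.125 + 0.125 = 15.25 m
3–5 s: |½(-1 + -6)(2)| = 7 m
5–9 s: |½(-6 + 0)(4)| = 12 m
9–15 s: |½(0 + -7)(6)| = 21 m
15–16 s: v = 0 at t = 15.7 s; triangle areas 2.45 + 0.45 = 2.9 m
Total distance = 58.15 m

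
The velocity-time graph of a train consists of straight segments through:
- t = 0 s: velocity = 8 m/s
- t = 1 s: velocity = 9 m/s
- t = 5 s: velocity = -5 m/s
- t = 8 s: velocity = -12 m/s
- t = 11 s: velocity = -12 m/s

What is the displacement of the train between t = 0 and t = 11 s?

Displacement is the signed area under the v-t curve.
0–1 s: ½(8 + 9)(1) = 8.5 m
1–5 s: ½(9 + -5)(4) = 8 m
5–8 s: ½(-5 + -12)(3) = -25.5 m
8–11 s: -12 × 3 = -36 m
Net displacement = -45 m

-45 m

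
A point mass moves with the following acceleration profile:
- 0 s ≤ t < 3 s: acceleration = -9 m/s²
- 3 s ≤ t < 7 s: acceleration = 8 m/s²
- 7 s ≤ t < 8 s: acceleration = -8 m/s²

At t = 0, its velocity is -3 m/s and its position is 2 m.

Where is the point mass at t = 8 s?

-105.5 m

On each constant-a segment, Δv = aΔt and Δx = v₀Δt + ½aΔt²; chain segment to segment.
0–3 s: v starts -3 m/s; Δx = -3·3 + ½·-9·3² = -49.5 m; v ends -30 m/s.
3–7 s: v starts -30 m/s; Δx = -30·4 + ½·8·4² = -56 m; v ends 2 m/s.
7–8 s: v starts 2 m/s; Δx = 2·1 + ½·-8·1² = -2 m; v ends -6 m/s.
x(8) = 2 + Σ Δx = -105.5 m.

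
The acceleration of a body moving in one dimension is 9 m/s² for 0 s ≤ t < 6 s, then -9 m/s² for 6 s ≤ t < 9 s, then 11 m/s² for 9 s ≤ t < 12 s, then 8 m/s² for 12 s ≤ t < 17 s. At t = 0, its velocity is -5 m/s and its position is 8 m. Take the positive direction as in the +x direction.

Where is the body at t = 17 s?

On each constant-a segment, Δv = aΔt and Δx = v₀Δt + ½aΔt²; chain segment to segment.
0–6 s: v starts -5 m/s; Δx = -5·6 + ½·9·6² = 132 m; v ends 49 m/s.
6–9 s: v starts 49 m/s; Δx = 49·3 + ½·-9·3² = 106.5 m; v ends 22 m/s.
9–12 s: v starts 22 m/s; Δx = 22·3 + ½·11·3² = 115.5 m; v ends 55 m/s.
12–17 s: v starts 55 m/s; Δx = 55·5 + ½·8·5² = 375 m; v ends 95 m/s.
x(17) = 8 + Σ Δx = 737 m.

737 m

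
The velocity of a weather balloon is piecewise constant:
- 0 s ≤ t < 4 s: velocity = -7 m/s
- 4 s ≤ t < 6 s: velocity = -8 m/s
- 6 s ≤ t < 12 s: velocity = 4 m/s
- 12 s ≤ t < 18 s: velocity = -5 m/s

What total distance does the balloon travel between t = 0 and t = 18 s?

Distance (not displacement) is the total path length: add the absolute areas under v-t.
0–4 s: |-7| × 4 = 28 m
4–6 s: |-8| × 2 = 16 m
6–12 s: |4| × 6 = 24 m
12–18 s: |-5| × 6 = 30 m
Total distance = 98 m

98 m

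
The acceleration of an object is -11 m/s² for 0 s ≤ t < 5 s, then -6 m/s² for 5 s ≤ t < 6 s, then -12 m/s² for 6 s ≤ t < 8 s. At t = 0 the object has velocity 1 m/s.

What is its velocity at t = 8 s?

-84 m/s

Δv equals the area under the a-t graph; then v = v₀ + Δv.
0–5 s: -11 × 5 = -55 m/s
5–6 s: -6 × 1 = -6 m/s
6–8 s: -12 × 2 = -24 m/s
Δv = -85 m/s, so v(8) = 1 + (-85) = -84 m/s.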